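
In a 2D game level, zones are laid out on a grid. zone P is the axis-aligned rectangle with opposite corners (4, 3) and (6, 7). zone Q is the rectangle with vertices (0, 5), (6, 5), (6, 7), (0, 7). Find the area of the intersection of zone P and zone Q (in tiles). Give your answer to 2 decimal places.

|zone P∩zone Q|: x∈[4,6], y∈[5,7] → 2·2 = 4.

4.00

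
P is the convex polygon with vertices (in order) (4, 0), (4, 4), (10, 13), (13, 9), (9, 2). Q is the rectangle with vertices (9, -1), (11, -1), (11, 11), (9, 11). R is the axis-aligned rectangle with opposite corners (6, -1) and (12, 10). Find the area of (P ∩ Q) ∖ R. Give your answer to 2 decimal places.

2.00

|P ∩ Q| = 14.5.
|(P ∩ Q) ∩ R| = 12.5.
|(P ∩ Q) ∖ R| = 14.5 − 12.5 = 2.00.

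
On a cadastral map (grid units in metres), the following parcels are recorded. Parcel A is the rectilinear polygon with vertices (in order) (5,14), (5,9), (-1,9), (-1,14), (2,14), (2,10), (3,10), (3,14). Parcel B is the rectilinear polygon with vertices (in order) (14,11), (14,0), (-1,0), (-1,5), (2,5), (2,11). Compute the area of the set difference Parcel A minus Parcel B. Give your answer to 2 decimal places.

21.00

|Parcel A| = 26, |Parcel A∩Parcel B| = 5.
|Parcel A ∖ Parcel B| = |Parcel A| − |Parcel A∩Parcel B| = 26 − 5 = 21.00.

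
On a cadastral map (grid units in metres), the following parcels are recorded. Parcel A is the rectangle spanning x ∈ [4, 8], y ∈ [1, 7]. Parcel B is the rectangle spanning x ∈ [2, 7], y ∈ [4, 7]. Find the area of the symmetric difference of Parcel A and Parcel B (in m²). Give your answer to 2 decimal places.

|Parcel A∩Parcel B|: x∈[4,7], y∈[4,7] → 3·3 = 9.
|Parcel A △ Parcel B| = |Parcel A| + |Parcel B| − 2·|Parcel A∩Parcel B| = 24 + 15 − 18 = 21.00.

21.00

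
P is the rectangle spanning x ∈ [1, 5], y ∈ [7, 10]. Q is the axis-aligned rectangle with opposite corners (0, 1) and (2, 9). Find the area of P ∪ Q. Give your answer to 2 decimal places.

26.00

By inclusion–exclusion:
Individual areas: |P| = 12, |Q| = 16.
|P∩Q|: x∈[1,2], y∈[7,9] → 1·2 = 2.
|P ∪ Q| = 28 − 2 = 26.00.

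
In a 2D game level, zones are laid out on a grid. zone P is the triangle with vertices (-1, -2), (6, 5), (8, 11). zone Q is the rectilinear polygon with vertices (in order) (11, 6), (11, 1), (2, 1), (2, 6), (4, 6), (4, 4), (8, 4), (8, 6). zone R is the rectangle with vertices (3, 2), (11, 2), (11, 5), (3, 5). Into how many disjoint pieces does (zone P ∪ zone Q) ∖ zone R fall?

(zone P ∪ zone Q) ∖ zone R splits into 2 disjoint pieces (area 22.4444, area 3).

2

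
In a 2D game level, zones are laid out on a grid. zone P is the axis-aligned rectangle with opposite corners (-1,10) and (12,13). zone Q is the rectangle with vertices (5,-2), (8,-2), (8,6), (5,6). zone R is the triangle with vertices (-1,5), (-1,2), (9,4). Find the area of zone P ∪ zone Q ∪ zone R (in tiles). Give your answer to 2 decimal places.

75.75

By inclusion–exclusion:
Individual areas: |zone P| = 39, |zone Q| = 24, |zone R| = 15.
|zone P∩zone Q| = 0 (no overlap).
|zone P∩zone R| = 0.
|zone Q∩zone R| = 2.25.
|zone P∩zone Q∩zone R| = 0.
|zone P ∪ zone Q ∪ zone R| = 78 − 2.25 + 0 = 75.75.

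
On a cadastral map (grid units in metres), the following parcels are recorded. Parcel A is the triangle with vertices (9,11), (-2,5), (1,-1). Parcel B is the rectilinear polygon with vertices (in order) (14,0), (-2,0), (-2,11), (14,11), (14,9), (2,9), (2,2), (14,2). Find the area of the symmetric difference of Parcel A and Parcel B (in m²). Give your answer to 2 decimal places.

91.77

|Parcel A| = 42, |Parcel B| = 92, |Parcel A∩Parcel B| = 21.1136.
|Parcel A △ Parcel B| = |Parcel A| + |Parcel B| − 2·|Parcel A∩Parcel B| = 42 + 92 − 42.2273 = 91.77.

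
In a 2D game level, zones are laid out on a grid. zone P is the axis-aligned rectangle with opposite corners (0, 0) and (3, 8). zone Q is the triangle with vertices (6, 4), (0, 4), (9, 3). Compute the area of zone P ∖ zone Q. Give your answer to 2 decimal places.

23.50

|zone P| = 24, |zone P∩zone Q| = 0.5.
|zone P ∖ zone Q| = |zone P| − |zone P∩zone Q| = 24 − 0.5 = 23.50.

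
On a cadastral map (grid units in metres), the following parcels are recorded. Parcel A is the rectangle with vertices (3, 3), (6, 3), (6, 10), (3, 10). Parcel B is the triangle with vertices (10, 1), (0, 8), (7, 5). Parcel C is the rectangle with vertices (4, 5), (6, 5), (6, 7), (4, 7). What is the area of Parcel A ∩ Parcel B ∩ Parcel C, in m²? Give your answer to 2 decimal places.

1.69

The intersection is the polygon with vertices (4,5.2), (4,6.286), (6,5.429), (6,5), (4.286,5).
By the shoelace formula its area is 1.69.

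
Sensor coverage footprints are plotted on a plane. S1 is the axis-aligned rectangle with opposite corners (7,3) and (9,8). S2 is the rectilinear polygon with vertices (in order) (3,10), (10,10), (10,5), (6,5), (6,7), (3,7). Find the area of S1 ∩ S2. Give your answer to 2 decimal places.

The intersection is the polygon with vertices (7,8), (9,8), (9,5), (7,5).
By the shoelace formula its area is 6.00.

6.00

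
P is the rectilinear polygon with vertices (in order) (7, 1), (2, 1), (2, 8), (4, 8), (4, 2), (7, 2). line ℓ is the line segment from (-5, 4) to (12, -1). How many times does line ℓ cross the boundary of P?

2

The segment meets the boundary at (2,1.941), (5.2,1).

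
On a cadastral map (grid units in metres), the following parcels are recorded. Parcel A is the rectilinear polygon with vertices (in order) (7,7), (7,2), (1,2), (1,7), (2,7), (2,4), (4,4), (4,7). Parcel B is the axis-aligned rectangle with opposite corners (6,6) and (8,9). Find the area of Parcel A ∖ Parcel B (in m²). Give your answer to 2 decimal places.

23.00

|Parcel A| = 24, |Parcel A∩Parcel B| = 1.
|Parcel A ∖ Parcel B| = |Parcel A| − |Parcel A∩Parcel B| = 24 − 1 = 23.00.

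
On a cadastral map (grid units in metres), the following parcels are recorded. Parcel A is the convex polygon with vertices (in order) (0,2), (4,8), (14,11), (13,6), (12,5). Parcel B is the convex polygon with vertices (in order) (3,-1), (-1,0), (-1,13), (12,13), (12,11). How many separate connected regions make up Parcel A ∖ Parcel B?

1

Parcel A ∖ Parcel B is a single connected region.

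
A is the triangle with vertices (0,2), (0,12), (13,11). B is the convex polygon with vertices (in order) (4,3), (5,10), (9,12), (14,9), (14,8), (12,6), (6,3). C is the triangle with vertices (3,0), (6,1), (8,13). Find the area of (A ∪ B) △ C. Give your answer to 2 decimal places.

93.94

|A ∪ B| = 98.1286.
|(A ∪ B) ∩ C| = 10.5944.
|(A ∪ B) △ C| = 98.1286 + 17 − 21.1889 = 93.94.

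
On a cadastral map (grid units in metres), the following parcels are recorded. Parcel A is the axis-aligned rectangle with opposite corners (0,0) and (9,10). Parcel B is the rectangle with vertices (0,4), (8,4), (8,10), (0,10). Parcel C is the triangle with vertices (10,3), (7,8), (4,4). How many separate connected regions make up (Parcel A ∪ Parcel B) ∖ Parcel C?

1

(Parcel A ∪ Parcel B) ∖ Parcel C is a single connected region.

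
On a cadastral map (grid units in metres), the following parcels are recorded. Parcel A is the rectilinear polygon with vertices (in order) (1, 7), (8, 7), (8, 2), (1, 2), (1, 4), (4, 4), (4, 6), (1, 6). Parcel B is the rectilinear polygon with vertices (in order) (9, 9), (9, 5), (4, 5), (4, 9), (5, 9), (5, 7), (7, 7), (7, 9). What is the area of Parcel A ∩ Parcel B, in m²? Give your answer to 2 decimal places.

The intersection is the polygon with vertices (5,7), (7,7), (8,7), (8,5), (4,5), (4,6), (4,7).
By the shoelace formula its area is 8.00.

8.00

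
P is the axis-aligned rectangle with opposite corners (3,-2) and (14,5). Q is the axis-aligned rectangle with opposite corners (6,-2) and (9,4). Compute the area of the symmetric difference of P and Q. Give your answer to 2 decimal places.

|P∩Q|: x∈[6,9], y∈[-2,4] → 3·6 = 18.
|P △ Q| = |P| + |Q| − 2·|P∩Q| = 77 + 18 − 36 = 59.00.

59.00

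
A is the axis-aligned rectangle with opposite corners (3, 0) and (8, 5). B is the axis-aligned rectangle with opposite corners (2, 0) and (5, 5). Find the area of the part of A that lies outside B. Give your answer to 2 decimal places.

|A∩B|: x∈[3,5], y∈[0,5] → 2·5 = 10.
|A| = 25.
|A ∖ B| = |A| − |A∩B| = 25 − 10 = 15.00.

15.00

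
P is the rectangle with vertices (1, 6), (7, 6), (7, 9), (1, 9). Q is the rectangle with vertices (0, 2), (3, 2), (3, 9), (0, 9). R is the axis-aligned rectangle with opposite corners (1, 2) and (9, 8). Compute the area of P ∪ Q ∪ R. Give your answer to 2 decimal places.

61.00

By inclusion–exclusion:
Individual areas: |P| = 18, |Q| = 21, |R| = 48.
|P∩Q|: x∈[1,3], y∈[6,9] → 2·3 = 6.
|P∩R|: x∈[1,7], y∈[6,8] → 6·2 = 12.
|Q∩R|: x∈[1,3], y∈[2,8] → 2·6 = 12.
|P∩Q∩R| = 4.
|P ∪ Q ∪ R| = 87 − 30 + 4 = 61.00.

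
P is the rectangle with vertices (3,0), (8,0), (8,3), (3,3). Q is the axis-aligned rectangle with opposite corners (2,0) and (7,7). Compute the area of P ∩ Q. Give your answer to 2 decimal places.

12.00

|P∩Q|: x∈[3,7], y∈[0,3] → 4·3 = 12.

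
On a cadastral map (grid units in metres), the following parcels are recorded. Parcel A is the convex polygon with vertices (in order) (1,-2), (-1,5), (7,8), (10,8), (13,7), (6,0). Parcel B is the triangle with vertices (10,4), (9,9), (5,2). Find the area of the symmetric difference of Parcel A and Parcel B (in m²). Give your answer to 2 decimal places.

63.27

|Parcel A| = 76, |Parcel B| = 13.5, |Parcel A∩Parcel B| = 13.1143.
|Parcel A △ Parcel B| = |Parcel A| + |Parcel B| − 2·|Parcel A∩Parcel B| = 76 + 13.5 − 26.2286 = 63.27.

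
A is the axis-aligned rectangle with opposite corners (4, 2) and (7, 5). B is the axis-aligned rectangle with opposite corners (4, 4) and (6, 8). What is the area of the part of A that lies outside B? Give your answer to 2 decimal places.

|A∩B|: x∈[4,6], y∈[4,5] → 2·1 = 2.
|A| = 9.
|A ∖ B| = |A| − |A∩B| = 9 − 2 = 7.00.

7.00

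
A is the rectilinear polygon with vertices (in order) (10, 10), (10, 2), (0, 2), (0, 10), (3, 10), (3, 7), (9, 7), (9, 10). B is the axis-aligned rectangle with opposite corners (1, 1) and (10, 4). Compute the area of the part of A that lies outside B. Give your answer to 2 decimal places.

44.00

|A| = 62, |A∩B| = 18.
|A ∖ B| = |A| − |A∩B| = 62 − 18 = 44.00.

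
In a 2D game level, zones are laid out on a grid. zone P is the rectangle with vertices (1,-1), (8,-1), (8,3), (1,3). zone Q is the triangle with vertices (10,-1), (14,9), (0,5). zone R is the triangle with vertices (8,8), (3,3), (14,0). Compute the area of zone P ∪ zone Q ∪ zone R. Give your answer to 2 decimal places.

By inclusion–exclusion:
Individual areas: |zone P| = 28, |zone Q| = 62, |zone R| = 35.
|zone P∩zone Q| = 6.5333.
|zone P∩zone R| = 3.4091.
|zone Q∩zone R| = 30.3953.
|zone P∩zone Q∩zone R| = 3.3813.
|zone P ∪ zone Q ∪ zone R| = 125 − 40.3378 + 3.3813 = 88.04.

88.04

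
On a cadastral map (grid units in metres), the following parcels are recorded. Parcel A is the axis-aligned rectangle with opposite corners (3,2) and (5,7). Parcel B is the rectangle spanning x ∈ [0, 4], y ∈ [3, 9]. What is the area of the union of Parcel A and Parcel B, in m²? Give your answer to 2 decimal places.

By inclusion–exclusion:
Individual areas: |Parcel A| = 10, |Parcel B| = 24.
|Parcel A∩Parcel B|: x∈[3,4], y∈[3,7] → 1·4 = 4.
|Parcel A ∪ Parcel B| = 34 − 4 = 30.00.

30.00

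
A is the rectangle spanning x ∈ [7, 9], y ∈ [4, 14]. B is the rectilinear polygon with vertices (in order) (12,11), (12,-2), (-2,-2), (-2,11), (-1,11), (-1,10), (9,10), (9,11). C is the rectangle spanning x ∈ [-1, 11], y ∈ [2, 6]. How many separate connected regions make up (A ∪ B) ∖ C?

(A ∪ B) ∖ C is a single connected region.

1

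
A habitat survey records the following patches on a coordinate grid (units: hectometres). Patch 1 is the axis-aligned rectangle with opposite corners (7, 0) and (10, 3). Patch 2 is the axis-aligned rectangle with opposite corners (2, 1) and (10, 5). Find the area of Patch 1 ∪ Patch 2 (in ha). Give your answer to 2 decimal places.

By inclusion–exclusion:
Individual areas: |Patch 1| = 9, |Patch 2| = 32.
|Patch 1∩Patch 2|: x∈[7,10], y∈[1,3] → 3·2 = 6.
|Patch 1 ∪ Patch 2| = 41 − 6 = 35.00.

35.00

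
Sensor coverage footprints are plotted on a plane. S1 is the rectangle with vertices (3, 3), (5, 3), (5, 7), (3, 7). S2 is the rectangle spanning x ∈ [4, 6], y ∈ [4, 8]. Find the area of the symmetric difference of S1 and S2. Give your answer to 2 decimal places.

10.00

|S1∩S2|: x∈[4,5], y∈[4,7] → 1·3 = 3.
|S1 △ S2| = |S1| + |S2| − 2·|S1∩S2| = 8 + 8 − 6 = 10.00.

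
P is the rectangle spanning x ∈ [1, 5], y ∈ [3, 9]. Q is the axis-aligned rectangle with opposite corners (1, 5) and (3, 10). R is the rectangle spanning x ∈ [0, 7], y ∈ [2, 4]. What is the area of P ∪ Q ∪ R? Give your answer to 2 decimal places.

36.00

By inclusion–exclusion:
Individual areas: |P| = 24, |Q| = 10, |R| = 14.
|P∩Q|: x∈[1,3], y∈[5,9] → 2·4 = 8.
|P∩R|: x∈[1,5], y∈[3,4] → 4·1 = 4.
|Q∩R| = 0 (no overlap).
|P∩Q∩R| = 0.
|P ∪ Q ∪ R| = 48 − 12 + 0 = 36.00.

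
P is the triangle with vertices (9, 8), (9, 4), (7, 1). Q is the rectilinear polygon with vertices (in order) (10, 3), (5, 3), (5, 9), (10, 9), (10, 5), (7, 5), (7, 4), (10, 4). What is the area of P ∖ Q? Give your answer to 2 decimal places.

1.76

|P| = 4, |P∩Q| = 2.2381.
|P ∖ Q| = |P| − |P∩Q| = 4 − 2.2381 = 1.76.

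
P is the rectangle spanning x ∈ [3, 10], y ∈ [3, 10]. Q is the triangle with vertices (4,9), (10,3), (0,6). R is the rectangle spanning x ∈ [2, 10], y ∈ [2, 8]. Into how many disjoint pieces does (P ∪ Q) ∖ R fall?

(P ∪ Q) ∖ R splits into 2 disjoint pieces (area 14.0417, area 2.1).

2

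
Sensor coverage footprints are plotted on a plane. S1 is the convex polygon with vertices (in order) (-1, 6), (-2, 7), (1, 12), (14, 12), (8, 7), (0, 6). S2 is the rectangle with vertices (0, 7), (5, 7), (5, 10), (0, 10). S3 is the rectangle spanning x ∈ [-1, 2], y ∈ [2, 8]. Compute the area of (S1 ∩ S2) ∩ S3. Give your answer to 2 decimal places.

2.00

The region (S1 ∩ S2) ∩ S3 is the polygon with vertices (0,8), (2,8), (2,7), (0,7).
By the shoelace formula its area is 2.00.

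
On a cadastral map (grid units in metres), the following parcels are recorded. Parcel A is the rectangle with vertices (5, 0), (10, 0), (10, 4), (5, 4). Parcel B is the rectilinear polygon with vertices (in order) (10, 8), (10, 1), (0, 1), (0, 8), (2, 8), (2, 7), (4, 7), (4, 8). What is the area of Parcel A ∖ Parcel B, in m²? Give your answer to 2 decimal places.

5.00

|Parcel A| = 20, |Parcel A∩Parcel B| = 15.
|Parcel A ∖ Parcel B| = |Parcel A| − |Parcel A∩Parcel B| = 20 − 15 = 5.00.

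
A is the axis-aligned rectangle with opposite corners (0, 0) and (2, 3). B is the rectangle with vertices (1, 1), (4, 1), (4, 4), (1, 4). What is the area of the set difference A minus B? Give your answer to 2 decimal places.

|A∩B|: x∈[1,2], y∈[1,3] → 1·2 = 2.
|A| = 6.
|A ∖ B| = |A| − |A∩B| = 6 − 2 = 4.00.

4.00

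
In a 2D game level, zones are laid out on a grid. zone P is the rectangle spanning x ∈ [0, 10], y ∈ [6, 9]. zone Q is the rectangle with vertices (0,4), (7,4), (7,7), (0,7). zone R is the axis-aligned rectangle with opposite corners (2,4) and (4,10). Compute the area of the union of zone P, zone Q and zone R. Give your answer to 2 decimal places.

46.00

By inclusion–exclusion:
Individual areas: |zone P| = 30, |zone Q| = 21, |zone R| = 12.
|zone P∩zone Q|: x∈[0,7], y∈[6,7] → 7·1 = 7.
|zone P∩zone R|: x∈[2,4], y∈[6,9] → 2·3 = 6.
|zone Q∩zone R|: x∈[2,4], y∈[4,7] → 2·3 = 6.
|zone P∩zone Q∩zone R| = 2.
|zone P ∪ zone Q ∪ zone R| = 63 − 19 + 2 = 46.00.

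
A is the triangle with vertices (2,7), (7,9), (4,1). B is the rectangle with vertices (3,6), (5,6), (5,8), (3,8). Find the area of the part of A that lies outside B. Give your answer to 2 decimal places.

|A| = 17, |A∩B| = 3.55.
|A ∖ B| = |A| − |A∩B| = 17 − 3.55 = 13.45.

13.45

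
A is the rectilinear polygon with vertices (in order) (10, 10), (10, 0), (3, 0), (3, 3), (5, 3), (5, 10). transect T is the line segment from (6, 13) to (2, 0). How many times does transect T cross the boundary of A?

2

The segment meets the boundary at (5.077,10), (5,9.75).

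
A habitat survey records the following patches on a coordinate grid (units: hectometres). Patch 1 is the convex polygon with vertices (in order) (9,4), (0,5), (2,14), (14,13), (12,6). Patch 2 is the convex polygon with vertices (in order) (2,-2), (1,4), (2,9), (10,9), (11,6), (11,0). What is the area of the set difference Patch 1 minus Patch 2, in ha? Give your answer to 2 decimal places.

65.31

|Patch 1| = 106.5, |Patch 1∩Patch 2| = 41.1884.
|Patch 1 ∖ Patch 2| = |Patch 1| − |Patch 1∩Patch 2| = 106.5 − 41.1884 = 65.31.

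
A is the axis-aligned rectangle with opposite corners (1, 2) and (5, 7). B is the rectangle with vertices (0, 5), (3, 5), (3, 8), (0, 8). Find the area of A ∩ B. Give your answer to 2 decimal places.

|A∩B|: x∈[1,3], y∈[5,7] → 2·2 = 4.

4.00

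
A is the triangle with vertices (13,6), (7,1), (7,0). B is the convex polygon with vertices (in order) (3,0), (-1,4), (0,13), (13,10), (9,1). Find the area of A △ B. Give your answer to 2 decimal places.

124.04

|A| = 3, |B| = 125, |A∩B| = 1.9804.
|A △ B| = |A| + |B| − 2·|A∩B| = 3 + 125 − 3.9608 = 124.04.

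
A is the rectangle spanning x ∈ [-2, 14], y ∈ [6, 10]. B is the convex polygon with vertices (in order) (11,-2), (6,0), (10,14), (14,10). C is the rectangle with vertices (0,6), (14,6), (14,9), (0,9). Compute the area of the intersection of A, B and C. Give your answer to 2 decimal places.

15.70

The intersection is the polygon with vertices (13,6), (7.714,6), (8.571,9), (13.75,9).
By the shoelace formula its area is 15.70.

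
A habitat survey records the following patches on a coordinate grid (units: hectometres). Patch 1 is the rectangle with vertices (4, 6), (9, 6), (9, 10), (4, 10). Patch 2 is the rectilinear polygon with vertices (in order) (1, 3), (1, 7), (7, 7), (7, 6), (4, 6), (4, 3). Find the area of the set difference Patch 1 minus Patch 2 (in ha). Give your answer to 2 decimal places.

|Patch 1| = 20, |Patch 1∩Patch 2| = 3.
|Patch 1 ∖ Patch 2| = |Patch 1| − |Patch 1∩Patch 2| = 20 − 3 = 17.00.

17.00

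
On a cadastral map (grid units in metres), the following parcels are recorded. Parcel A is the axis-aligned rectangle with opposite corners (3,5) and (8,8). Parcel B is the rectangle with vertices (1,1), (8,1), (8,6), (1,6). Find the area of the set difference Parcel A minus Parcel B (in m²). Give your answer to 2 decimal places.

10.00

|Parcel A∩Parcel B|: x∈[3,8], y∈[5,6] → 5·1 = 5.
|Parcel A| = 15.
|Parcel A ∖ Parcel B| = |Parcel A| − |Parcel A∩Parcel B| = 15 − 5 = 10.00.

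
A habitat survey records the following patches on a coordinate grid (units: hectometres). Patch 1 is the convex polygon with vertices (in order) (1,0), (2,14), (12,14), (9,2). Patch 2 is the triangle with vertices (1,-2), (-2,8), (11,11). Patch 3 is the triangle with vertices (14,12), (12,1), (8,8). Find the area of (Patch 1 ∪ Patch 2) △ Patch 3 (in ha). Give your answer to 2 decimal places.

152.08

|Patch 1 ∪ Patch 2| = 135.6869.
|(Patch 1 ∪ Patch 2) ∩ Patch 3| = 6.3043.
|(Patch 1 ∪ Patch 2) △ Patch 3| = 135.6869 + 29 − 12.6087 = 152.08.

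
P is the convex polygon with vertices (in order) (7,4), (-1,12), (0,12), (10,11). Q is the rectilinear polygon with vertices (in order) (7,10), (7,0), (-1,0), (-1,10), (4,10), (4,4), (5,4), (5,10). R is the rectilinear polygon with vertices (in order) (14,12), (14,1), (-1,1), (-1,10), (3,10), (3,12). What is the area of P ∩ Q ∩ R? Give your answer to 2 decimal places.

14.50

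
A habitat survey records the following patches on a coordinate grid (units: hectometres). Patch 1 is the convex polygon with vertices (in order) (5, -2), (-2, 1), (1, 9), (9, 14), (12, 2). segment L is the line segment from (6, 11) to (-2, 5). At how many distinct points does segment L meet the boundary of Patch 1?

1

The segment meets the boundary at (0.087,6.565).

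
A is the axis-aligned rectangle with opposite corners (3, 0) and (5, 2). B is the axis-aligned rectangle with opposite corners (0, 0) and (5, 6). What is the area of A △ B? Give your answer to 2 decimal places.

|A∩B|: x∈[3,5], y∈[0,2] → 2·2 = 4.
|A △ B| = |A| + |B| − 2·|A∩B| = 4 + 30 − 8 = 26.00.

26.00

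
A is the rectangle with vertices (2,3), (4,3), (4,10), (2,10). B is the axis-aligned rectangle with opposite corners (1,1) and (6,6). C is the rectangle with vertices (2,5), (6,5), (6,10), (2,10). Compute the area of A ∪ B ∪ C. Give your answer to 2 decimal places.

By inclusion–exclusion:
Individual areas: |A| = 14, |B| = 25, |C| = 20.
|A∩B|: x∈[2,4], y∈[3,6] → 2·3 = 6.
|A∩C|: x∈[2,4], y∈[5,10] → 2·5 = 10.
|B∩C|: x∈[2,6], y∈[5,6] → 4·1 = 4.
|A∩B∩C| = 2.
|A ∪ B ∪ C| = 59 − 20 + 2 = 41.00.

41.00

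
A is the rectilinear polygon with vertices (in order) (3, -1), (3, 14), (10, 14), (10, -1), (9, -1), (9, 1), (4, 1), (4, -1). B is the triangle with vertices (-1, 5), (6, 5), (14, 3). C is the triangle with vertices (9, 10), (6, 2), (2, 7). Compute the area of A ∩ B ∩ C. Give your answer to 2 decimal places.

The intersection is the polygon with vertices (6,5), (7.029,4.743), (6.738,3.968), (4.149,4.313), (3.6,5).
By the shoelace formula its area is 2.47.

2.47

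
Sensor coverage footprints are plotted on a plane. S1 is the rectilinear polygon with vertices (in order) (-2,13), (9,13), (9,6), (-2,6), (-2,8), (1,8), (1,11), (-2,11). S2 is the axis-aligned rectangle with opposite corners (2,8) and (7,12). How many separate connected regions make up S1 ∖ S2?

1

S1 ∖ S2 is a single connected region.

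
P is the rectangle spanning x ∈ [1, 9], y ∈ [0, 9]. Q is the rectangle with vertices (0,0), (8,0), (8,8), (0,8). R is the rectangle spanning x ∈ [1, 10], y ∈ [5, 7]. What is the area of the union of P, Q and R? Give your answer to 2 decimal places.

82.00

By inclusion–exclusion:
Individual areas: |P| = 72, |Q| = 64, |R| = 18.
|P∩Q|: x∈[1,8], y∈[0,8] → 7·8 = 56.
|P∩R|: x∈[1,9], y∈[5,7] → 8·2 = 16.
|Q∩R|: x∈[1,8], y∈[5,7] → 7·2 = 14.
|P∩Q∩R| = 14.
|P ∪ Q ∪ R| = 154 − 86 + 14 = 82.00.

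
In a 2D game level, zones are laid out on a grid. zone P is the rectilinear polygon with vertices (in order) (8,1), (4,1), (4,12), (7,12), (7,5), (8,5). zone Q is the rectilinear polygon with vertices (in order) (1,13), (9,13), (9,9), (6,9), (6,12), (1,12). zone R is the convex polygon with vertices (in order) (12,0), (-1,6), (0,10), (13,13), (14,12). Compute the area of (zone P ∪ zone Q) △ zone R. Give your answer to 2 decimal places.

103.15

|zone P ∪ zone Q| = 51.
|(zone P ∪ zone Q) ∩ zone R| = 33.4231.
|(zone P ∪ zone Q) △ zone R| = 51 + 119 − 66.8462 = 103.15.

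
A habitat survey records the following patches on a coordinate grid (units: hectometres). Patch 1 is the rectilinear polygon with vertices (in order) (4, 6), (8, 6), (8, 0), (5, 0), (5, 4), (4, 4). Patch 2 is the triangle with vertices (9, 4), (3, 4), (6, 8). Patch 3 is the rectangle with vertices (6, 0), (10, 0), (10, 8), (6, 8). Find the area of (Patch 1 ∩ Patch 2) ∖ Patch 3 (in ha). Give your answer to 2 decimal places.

3.83

|Patch 1 ∩ Patch 2| = 7.6667.
|(Patch 1 ∩ Patch 2) ∩ Patch 3| = 3.8333.
|(Patch 1 ∩ Patch 2) ∖ Patch 3| = 7.6667 − 3.8333 = 3.83.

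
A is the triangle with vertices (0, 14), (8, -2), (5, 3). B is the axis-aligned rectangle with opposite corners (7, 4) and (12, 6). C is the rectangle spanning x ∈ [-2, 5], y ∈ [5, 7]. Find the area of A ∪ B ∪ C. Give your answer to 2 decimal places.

27.27

By inclusion–exclusion:
Individual areas: |A| = 4, |B| = 10, |C| = 14.
|A∩B| = 0.
|A∩C| = 0.7273.
|B∩C| = 0 (no overlap).
|A∩B∩C| = 0.
|A ∪ B ∪ C| = 28 − 0.7273 + 0 = 27.27.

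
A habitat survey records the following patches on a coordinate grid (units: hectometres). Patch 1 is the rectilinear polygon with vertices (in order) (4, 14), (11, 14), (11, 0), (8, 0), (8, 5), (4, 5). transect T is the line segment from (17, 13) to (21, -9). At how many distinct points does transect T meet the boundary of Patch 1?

The segment lies entirely outside Patch 1 and never meets its boundary.

0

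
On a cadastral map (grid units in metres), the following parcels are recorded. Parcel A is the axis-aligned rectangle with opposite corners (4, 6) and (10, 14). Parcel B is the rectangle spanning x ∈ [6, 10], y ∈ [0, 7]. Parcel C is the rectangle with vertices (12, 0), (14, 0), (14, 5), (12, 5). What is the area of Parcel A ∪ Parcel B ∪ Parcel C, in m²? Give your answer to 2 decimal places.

82.00

By inclusion–exclusion:
Individual areas: |Parcel A| = 48, |Parcel B| = 28, |Parcel C| = 10.
|Parcel A∩Parcel B|: x∈[6,10], y∈[6,7] → 4·1 = 4.
|Parcel A∩Parcel C| = 0 (no overlap).
|Parcel B∩Parcel C| = 0 (no overlap).
|Parcel A∩Parcel B∩Parcel C| = 0.
|Parcel A ∪ Parcel B ∪ Parcel C| = 86 − 4 + 0 = 82.00.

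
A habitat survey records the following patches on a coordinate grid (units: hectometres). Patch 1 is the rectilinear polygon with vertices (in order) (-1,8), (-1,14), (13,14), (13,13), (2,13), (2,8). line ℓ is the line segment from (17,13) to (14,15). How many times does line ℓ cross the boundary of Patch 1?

The segment lies entirely outside Patch 1 and never meets its boundary.

0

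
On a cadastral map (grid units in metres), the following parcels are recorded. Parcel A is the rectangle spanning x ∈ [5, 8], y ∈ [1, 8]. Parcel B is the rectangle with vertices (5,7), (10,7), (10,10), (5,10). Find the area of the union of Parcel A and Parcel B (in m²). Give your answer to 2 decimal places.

By inclusion–exclusion:
Individual areas: |Parcel A| = 21, |Parcel B| = 15.
|Parcel A∩Parcel B|: x∈[5,8], y∈[7,8] → 3·1 = 3.
|Parcel A ∪ Parcel B| = 36 − 3 = 33.00.

33.00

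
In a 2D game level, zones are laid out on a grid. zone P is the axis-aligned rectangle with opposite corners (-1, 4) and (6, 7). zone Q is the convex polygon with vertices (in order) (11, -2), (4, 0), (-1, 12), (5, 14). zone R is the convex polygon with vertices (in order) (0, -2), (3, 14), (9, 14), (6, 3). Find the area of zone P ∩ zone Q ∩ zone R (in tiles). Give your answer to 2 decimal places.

12.57

The intersection is the polygon with vertices (6,4), (2.333,4), (1.5,6), (1.688,7), (6,7).
By the shoelace formula its area is 12.57.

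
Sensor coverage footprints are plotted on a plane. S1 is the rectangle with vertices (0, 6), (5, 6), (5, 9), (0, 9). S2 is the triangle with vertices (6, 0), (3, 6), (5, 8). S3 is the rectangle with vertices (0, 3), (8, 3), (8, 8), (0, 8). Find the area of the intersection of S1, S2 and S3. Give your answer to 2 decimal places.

The intersection is the polygon with vertices (3,6), (5,8), (5,6).
By the shoelace formula its area is 2.00.

2.00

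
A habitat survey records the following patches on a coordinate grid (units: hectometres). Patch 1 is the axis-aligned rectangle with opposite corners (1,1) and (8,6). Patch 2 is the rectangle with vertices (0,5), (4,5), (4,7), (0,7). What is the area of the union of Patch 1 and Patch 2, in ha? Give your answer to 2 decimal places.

By inclusion–exclusion:
Individual areas: |Patch 1| = 35, |Patch 2| = 8.
|Patch 1∩Patch 2|: x∈[1,4], y∈[5,6] → 3·1 = 3.
|Patch 1 ∪ Patch 2| = 43 − 3 = 40.00.

40.00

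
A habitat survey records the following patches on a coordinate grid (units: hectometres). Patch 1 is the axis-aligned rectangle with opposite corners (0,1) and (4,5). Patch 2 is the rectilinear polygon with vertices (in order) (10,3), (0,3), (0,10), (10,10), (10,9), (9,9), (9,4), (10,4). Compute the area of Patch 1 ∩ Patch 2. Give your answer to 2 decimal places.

The intersection is the polygon with vertices (4,5), (4,3), (0,3), (0,5).
By the shoelace formula its area is 8.00.

8.00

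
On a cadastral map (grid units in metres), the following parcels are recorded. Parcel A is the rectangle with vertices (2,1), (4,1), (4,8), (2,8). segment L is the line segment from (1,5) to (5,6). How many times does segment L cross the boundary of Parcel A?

The segment meets the boundary at (4,5.75), (2,5.25).

2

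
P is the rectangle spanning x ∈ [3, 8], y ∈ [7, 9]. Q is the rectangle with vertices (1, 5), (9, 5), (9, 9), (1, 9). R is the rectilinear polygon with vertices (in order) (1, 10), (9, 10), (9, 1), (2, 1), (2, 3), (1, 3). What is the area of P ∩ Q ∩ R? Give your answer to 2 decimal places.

10.00

The intersection is the polygon with vertices (3,7), (3,9), (8,9), (8,7).
By the shoelace formula its area is 10.00.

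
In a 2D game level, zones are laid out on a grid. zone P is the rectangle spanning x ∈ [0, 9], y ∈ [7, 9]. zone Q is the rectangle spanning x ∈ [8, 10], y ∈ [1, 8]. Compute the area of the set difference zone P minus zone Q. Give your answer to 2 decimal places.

|zone P∩zone Q|: x∈[8,9], y∈[7,8] → 1·1 = 1.
|zone P| = 18.
|zone P ∖ zone Q| = |zone P| − |zone P∩zone Q| = 18 − 1 = 17.00.

17.00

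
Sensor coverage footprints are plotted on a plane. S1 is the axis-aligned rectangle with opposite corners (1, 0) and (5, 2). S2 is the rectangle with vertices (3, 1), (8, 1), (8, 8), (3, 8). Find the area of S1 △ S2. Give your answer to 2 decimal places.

39.00

|S1∩S2|: x∈[3,5], y∈[1,2] → 2·1 = 2.
|S1 △ S2| = |S1| + |S2| − 2·|S1∩S2| = 8 + 35 − 4 = 39.00.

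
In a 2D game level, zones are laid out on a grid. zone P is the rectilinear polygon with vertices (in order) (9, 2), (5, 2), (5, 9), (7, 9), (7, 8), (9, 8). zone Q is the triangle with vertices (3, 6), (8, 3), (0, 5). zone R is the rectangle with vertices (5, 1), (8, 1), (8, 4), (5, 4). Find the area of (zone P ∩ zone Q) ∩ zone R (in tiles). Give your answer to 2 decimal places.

1.04

The region (zone P ∩ zone Q) ∩ zone R is the polygon with vertices (8,3), (5,3.75), (5,4), (6.333,4).
By the shoelace formula its area is 1.04.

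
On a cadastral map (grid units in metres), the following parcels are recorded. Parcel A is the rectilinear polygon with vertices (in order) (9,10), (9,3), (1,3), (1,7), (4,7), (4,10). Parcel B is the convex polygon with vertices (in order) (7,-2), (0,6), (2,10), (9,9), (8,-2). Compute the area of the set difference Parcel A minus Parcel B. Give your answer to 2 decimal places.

6.36

|Parcel A| = 47, |Parcel A∩Parcel B| = 40.6404.
|Parcel A ∖ Parcel B| = |Parcel A| − |Parcel A∩Parcel B| = 47 − 40.6404 = 6.36.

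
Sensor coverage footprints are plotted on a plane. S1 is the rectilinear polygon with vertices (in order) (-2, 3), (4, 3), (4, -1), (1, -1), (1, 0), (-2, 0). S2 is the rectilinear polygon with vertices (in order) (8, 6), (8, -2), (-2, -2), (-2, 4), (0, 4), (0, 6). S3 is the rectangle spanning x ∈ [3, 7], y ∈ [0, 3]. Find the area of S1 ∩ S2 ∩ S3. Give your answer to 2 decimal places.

3.00

The intersection is the polygon with vertices (4,0), (3,0), (3,3), (4,3).
By the shoelace formula its area is 3.00.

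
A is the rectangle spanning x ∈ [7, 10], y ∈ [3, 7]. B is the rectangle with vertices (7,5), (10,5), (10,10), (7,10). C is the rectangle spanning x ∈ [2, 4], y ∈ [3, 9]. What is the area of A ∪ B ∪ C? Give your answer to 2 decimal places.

By inclusion–exclusion:
Individual areas: |A| = 12, |B| = 15, |C| = 12.
|A∩B|: x∈[7,10], y∈[5,7] → 3·2 = 6.
|A∩C| = 0 (no overlap).
|B∩C| = 0 (no overlap).
|A∩B∩C| = 0.
|A ∪ B ∪ C| = 39 − 6 + 0 = 33.00.

33.00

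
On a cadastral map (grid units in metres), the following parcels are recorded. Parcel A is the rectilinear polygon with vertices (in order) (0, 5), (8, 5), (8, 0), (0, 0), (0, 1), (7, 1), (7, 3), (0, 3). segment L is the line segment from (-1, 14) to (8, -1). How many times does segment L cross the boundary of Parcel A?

4

The segment meets the boundary at (7.4,0), (6.8,1), (5.6,3), (4.4,5).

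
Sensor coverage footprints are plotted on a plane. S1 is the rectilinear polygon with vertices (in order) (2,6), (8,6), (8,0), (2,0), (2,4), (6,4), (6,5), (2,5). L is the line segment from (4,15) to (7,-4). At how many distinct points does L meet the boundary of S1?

The segment meets the boundary at (5.737,4), (5.579,5), (5.421,6), (6.368,0).

4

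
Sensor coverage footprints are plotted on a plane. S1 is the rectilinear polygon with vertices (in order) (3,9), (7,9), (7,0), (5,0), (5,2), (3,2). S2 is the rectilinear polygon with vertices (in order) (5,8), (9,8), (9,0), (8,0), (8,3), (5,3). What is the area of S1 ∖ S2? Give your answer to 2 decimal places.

22.00

|S1| = 32, |S1∩S2| = 10.
|S1 ∖ S2| = |S1| − |S1∩S2| = 32 − 10 = 22.00.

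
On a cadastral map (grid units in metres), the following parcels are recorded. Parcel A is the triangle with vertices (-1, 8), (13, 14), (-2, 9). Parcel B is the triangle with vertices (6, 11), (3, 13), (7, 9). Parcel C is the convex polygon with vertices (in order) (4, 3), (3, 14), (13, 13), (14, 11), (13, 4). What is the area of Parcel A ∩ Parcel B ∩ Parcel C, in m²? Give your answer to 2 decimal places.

The intersection is the polygon with vertices (4.75,11.25), (5.333,11.444), (6,11), (5.3,10.7).
By the shoelace formula its area is 0.47.

0.47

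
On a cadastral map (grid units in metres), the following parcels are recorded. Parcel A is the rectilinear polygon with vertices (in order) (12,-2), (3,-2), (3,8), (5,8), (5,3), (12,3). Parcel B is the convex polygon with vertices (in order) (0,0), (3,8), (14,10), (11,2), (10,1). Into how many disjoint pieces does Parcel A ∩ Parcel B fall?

1

Parcel A ∩ Parcel B is a single connected region.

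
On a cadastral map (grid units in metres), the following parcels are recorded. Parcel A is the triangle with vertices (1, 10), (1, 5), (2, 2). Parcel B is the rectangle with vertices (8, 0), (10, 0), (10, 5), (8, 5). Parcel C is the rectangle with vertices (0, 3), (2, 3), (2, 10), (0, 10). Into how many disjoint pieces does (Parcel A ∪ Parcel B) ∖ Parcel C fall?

2

(Parcel A ∪ Parcel B) ∖ Parcel C splits into 2 disjoint pieces (area 0.1042, area 10).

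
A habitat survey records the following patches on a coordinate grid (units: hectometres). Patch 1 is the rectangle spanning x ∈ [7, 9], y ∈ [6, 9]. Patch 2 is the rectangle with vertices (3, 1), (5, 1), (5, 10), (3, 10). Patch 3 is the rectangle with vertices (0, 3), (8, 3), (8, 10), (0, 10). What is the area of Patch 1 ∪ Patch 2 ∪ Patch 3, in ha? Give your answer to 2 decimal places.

By inclusion–exclusion:
Individual areas: |Patch 1| = 6, |Patch 2| = 18, |Patch 3| = 56.
|Patch 1∩Patch 2| = 0 (no overlap).
|Patch 1∩Patch 3|: x∈[7,8], y∈[6,9] → 1·3 = 3.
|Patch 2∩Patch 3|: x∈[3,5], y∈[3,10] → 2·7 = 14.
|Patch 1∩Patch 2∩Patch 3| = 0.
|Patch 1 ∪ Patch 2 ∪ Patch 3| = 80 − 17 + 0 = 63.00.

63.00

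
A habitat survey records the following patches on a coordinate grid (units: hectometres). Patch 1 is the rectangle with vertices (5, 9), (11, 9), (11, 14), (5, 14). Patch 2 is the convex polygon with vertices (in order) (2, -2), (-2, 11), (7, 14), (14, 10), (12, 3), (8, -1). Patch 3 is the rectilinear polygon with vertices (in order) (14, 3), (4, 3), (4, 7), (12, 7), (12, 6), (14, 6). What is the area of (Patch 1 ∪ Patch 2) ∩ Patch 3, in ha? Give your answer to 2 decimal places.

The region (Patch 1 ∪ Patch 2) ∩ Patch 3 is the polygon with vertices (12,3), (4,3), (4,7), (12,7), (12,6), (12.857,6).
By the shoelace formula its area is 33.29.

33.29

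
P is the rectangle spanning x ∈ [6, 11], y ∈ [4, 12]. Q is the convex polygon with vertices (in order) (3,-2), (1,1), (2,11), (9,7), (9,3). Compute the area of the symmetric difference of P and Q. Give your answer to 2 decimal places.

83.86

|P| = 40, |Q| = 67, |P∩Q| = 11.5714.
|P △ Q| = |P| + |Q| − 2·|P∩Q| = 40 + 67 − 23.1429 = 83.86.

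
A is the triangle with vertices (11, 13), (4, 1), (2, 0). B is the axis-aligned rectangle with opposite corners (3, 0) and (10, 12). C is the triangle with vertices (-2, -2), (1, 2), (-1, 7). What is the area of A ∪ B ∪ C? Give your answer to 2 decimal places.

96.11

By inclusion–exclusion:
Individual areas: |A| = 8.5, |B| = 84, |C| = 11.5.
|A∩B| = 7.8929.
|A∩C| = 0.
|B∩C| = 0.
|A∩B∩C| = 0.
|A ∪ B ∪ C| = 104 − 7.8929 + 0 = 96.11.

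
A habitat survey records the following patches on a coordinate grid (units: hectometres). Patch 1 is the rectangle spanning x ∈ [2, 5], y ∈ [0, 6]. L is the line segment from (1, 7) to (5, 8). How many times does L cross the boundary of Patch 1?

0

The segment lies entirely outside Patch 1 and never meets its boundary.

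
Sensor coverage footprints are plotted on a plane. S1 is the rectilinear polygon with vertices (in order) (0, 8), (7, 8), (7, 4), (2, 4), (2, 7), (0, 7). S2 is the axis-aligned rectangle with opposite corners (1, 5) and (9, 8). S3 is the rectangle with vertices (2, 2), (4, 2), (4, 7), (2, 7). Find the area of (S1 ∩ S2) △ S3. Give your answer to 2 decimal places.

18.00

|S1 ∩ S2| = 16.
|(S1 ∩ S2) ∩ S3| = 4.
|(S1 ∩ S2) △ S3| = 16 + 10 − 8 = 18.00.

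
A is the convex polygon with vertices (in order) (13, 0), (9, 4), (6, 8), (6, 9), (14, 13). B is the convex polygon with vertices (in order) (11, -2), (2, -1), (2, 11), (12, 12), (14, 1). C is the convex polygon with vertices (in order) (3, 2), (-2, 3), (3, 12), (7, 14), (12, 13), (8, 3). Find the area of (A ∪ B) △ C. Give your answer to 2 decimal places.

|A ∪ B| = 151.1081.
|(A ∪ B) ∩ C| = 68.4201.
|(A ∪ B) △ C| = 151.1081 + 100 − 136.8402 = 114.27.

114.27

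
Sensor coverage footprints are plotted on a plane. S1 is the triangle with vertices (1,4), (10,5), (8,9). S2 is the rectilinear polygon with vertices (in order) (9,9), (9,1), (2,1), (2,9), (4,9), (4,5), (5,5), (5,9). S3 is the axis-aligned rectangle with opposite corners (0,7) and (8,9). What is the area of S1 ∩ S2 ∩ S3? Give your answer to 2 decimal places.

2.80

The intersection is the polygon with vertices (8,9), (8,7), (5.2,7).
By the shoelace formula its area is 2.80.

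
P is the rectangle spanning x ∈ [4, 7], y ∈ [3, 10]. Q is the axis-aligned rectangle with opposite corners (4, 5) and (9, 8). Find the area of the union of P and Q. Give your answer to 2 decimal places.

27.00

By inclusion–exclusion:
Individual areas: |P| = 21, |Q| = 15.
|P∩Q|: x∈[4,7], y∈[5,8] → 3·3 = 9.
|P ∪ Q| = 36 − 9 = 27.00.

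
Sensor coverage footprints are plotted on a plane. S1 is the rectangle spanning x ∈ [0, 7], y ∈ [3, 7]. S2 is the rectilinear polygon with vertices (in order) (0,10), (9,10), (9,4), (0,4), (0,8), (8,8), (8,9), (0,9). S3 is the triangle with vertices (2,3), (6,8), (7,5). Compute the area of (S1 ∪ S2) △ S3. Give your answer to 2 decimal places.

|S1 ∪ S2| = 53.
|(S1 ∪ S2) ∩ S3| = 8.5.
|(S1 ∪ S2) △ S3| = 53 + 8.5 − 17 = 44.50.

44.50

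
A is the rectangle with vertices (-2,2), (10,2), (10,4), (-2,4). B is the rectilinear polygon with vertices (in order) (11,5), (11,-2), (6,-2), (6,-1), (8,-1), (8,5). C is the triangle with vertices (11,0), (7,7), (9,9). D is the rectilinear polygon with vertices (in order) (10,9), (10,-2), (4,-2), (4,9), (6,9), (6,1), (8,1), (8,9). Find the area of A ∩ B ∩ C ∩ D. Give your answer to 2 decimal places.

1.43

The intersection is the polygon with vertices (9.857,2), (8.714,4), (10,4), (10,2).
By the shoelace formula its area is 1.43.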